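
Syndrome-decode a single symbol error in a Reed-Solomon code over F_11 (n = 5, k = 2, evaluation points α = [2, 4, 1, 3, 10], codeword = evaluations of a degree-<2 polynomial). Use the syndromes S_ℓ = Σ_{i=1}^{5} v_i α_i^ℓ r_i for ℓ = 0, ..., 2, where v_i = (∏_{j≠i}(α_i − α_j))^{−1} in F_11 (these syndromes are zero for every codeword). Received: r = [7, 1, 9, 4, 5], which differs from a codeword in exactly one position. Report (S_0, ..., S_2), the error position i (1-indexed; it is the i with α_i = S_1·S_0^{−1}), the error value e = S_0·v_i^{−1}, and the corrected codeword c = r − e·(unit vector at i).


S = (1, 1, 1), error at position 3, error magnitude e = 10, c = [7, 1, 10, 4, 5].

Step 1: column multipliers v_i = (∏_{j≠i}(α_i − α_j))^{−1} mod 11.
  i = 1 (α = 2): (2−4)(2−1)(2−3)(2−10) = (−2)·1·(−1)·(−8) = −16 ≡ 6, so v_1 = 6^{−1} = 2 (mod 11).
  i = 2 (α = 4): (4−2)(4−1)(4−3)(4−10) = 2·3·1·(−6) = −36 ≡ 8, so v_2 = 8^{−1} = 7 (mod 11).
  i = 3 (α = 1): (1−2)(1−4)(1−3)(1−10) = (−1)·(−3)·(−2)·(−9) = 54 ≡ 10, so v_3 = 10^{−1} = 10 (mod 11).
  i = 4 (α = 3): (3−2)(3−4)(3−1)(3−10) = 1·(−1)·2·(−7) = 14 ≡ 3, so v_4 = 3^{−1} = 4 (mod 11).
  i = 5 (α = 10): (10−2)(10−4)(10−1)(10−3) = 8·6·9·7 = 3024 ≡ 10, so v_5 = 10^{−1} = 10 (mod 11).
  v = [2, 7, 10, 4, 10].
Step 2: syndromes of r = [7, 1, 9, 4, 5] (all sums mod 11).
  S_0 = Σ v_i r_i = 2·7 + 7·1 + 10·9 + 4·4 + 10·5 = 177 ≡ 1.
  S_1 = Σ v_i α_i r_i = 2·2·7 + 7·4·1 + 10·1·9 + 4·3·4 + 10·10·5 = 694 ≡ 1.
  α_i^2 mod 11 = [4, 5, 1, 9, 1].
  S_2 = Σ v_i α_i^2 r_i = 2·4·7 + 7·5·1 + 10·1·9 + 4·9·4 + 10·1·5 = 375 ≡ 1.
  S = (1, 1, 1) ≠ 0, so r is not a codeword (an error is present).
Step 3: locate the error. For a single error e at position i, S_ℓ = v_i·e·α_i^ℓ, so α_err = S_1/S_0.
  S_0^{−1} = 1^{−1} = 1 (mod 11), so α_err = 1·1 = 1 ≡ 1 = α_3. Error position i = 3.
  Consistency check: S_2/S_1 = 1·1 = 1 ≡ 1 = α_err ✓ (single-error assumption holds).
Step 4: error magnitude e = S_0/v_3 = S_0·∏_{j≠3}(α_3 − α_j) = 1·10 = 10 ≡ 10 (mod 11).
Step 5: correct position 3: c_3 = r_3 − e = 9 − 10 ≡ 10 (mod 11). Hence c = [7, 1, 10, 4, 5].
  Check: interpolating c through the α_i gives m(x) = 2 + 8·x (degree < 2) with m(α_i) = c_i for every i, so c is indeed a codeword.


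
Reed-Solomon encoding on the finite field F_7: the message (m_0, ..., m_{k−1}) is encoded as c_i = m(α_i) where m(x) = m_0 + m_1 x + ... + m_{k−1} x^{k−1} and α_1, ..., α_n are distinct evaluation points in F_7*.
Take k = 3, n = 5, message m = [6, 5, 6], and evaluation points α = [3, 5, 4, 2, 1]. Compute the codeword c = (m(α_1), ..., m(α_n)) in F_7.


c = [5, 6, 3, 5, 3]

Message polynomial: m(x) = 6 + 5·x + 6·x^2 (mod 7).
For each evaluation point α_i, compute m(α_i) mod 7:
  α_1 = 3: Horner steps 6 → 2 → 5, so m(3) = 5.
  α_2 = 5: Horner steps 6 → 0 → 6, so m(5) = 6.
  α_3 = 4: Horner steps 6 → 1 → 3, so m(4) = 3.
  α_4 = 2: Horner steps 6 → 3 → 5, so m(2) = 5.
  α_5 = 1: Horner steps 6 → 4 → 3, so m(1) = 3.
Codeword c = [5, 6, 3, 5, 3] ∈ F_7^5.


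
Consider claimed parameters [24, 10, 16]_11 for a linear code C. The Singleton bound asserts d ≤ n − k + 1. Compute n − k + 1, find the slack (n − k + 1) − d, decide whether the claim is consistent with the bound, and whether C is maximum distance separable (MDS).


Singleton RHS = n − k + 1 = 15, slack = -1, bound violated (no such code; not MDS).

Singleton bound: d ≤ n − k + 1.
Here n = 24, k = 10, so n − k + 1 = 15.
Given d = 16, check d ≤ 15: NO.
Slack = (n − k + 1) − d = -1.
The slack is negative: d = 16 exceeds n − k + 1 = 15 by 1, so the Singleton bound is violated and no linear [24, 10, 16]_11 code can exist. In particular it is not MDS (MDS requires d = n − k + 1 exactly).
Description: the claimed parameters are [24, 10, 16]_11; such a code would be impossible (violates the Singleton bound).


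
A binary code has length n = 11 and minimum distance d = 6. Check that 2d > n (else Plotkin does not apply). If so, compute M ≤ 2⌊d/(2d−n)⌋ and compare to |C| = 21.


Plotkin bound M ≤ 12; given |C| = 21 > bound (violated).

Check applicability: 2d = 12, n = 11.
2d − n = 1 > 0, so Plotkin applies.
Compute d/(2d−n) = 6/1 ≈ 6.0000.
⌊d/(2d−n)⌋ = 6.
Plotkin bound: M ≤ 2·6 = 12.
Given |C| = 21, check: VIOLATED.
This |C| is above the Plotkin bound, so no binary code with n = 11, d = 6 and 21 codewords exists.


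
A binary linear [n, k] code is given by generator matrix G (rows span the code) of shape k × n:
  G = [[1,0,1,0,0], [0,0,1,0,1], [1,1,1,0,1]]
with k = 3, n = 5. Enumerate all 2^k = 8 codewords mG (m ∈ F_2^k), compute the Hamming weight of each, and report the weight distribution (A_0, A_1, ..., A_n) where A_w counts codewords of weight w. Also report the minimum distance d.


Weight distribution: A_0 = 1, A_2 = 6, A_4 = 1. Minimum distance d = 2.

Enumerate all 2^3 = 8 messages m ∈ F_2^3.
For each, compute codeword c = mG in F_2^5, then tally its weight.
  m = 000 → c = 00000, weight = 0.
  m = 100 → c = 10100, weight = 2.
  m = 010 → c = 00101, weight = 2.
  m = 110 → c = 10001, weight = 2.
  m = 001 → c = 11101, weight = 4.
  m = 101 → c = 01001, weight = 2.
  m = 011 → c = 11000, weight = 2.
  m = 111 → c = 01100, weight = 2.
Tally weights:
  weight 0: 1 codewords.
  weight 2: 6 codewords.
  weight 4: 1 codewords.
Minimum distance d = smallest w > 0 with A_w > 0 = 2.
Sanity: Σ A_w = 8 = 2^3 = 8 ✓.


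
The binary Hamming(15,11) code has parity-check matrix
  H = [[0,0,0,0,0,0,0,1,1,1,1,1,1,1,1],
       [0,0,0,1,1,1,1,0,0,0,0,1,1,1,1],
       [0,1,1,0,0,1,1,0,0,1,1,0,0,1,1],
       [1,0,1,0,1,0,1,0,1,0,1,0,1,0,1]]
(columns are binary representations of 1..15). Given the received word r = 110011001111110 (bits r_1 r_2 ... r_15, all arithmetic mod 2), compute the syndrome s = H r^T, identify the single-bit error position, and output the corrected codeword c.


s = (0, 1, 1, 1)^T, error position = 7, corrected codeword c = 110011101111110

Compute s = H r^T mod 2 one row at a time:
  s_1 = 0 + 1 + 1 + 1 + 1 + 1 + 1 + 0 = 6 ≡ 0 (mod 2).
  s_2 = 0 + 1 + 1 + 0 + 1 + 1 + 1 + 0 = 5 ≡ 1 (mod 2).
  s_3 = 1 + 0 + 1 + 0 + 1 + 1 + 1 + 0 = 5 ≡ 1 (mod 2).
  s_4 = 1 + 0 + 1 + 0 + 1 + 1 + 1 + 0 = 5 ≡ 1 (mod 2).
s = (0, 1, 1, 1)^T — this equals column 7 of H (binary 0111), so error is at position 7.
Correct: flip bit 7 of r = 110011001111110 to get c = 110011101111110.


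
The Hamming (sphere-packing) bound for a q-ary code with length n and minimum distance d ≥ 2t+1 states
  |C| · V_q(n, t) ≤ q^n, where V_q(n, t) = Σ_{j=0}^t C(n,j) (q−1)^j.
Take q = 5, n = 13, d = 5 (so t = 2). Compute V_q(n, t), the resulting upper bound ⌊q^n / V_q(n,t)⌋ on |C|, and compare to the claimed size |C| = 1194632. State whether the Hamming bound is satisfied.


V_q(n, t) = 1301, q^n = 1220703125, Hamming bound = 938280, |C| = 1194632 > bound (violated).

Step 1: Compute V_q(n, t) = Σ_{j=0}^2 C(n, j) (q−1)^j.
  j = 0: C(13,0)·(4)^0 = 1·1 = 1.
  j = 1: C(13,1)·(4)^1 = 13·4 = 52.
  j = 2: C(13,2)·(4)^2 = 78·16 = 1248.
  V_q(n, t) = 1 + 52 + 1248 = 1301.
Step 2: q^n = 5^13 = 1220703125.
Step 3: Hamming bound ⌊q^n / V_q(n,t)⌋ = ⌊1220703125/1301⌋ = 938280.
Step 4: Compare |C| = 1194632 to 938280: violated.
The claimed |C| lies above the Hamming bound, so no 5-ary code of length 13 with d ≥ 5 can have 1194632 codewords.


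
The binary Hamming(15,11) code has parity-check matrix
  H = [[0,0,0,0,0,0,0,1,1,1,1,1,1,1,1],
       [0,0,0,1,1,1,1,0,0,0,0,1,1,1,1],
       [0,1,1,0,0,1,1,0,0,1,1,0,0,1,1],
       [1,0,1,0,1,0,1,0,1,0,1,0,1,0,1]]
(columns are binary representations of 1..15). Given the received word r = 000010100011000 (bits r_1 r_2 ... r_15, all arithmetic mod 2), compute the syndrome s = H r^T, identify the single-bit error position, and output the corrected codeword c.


s = (0, 1, 0, 1)^T, error position = 5, corrected codeword c = 000000100011000

Compute s = H r^T mod 2 one row at a time:
  s_1 = 0 + 0 + 0 + 1 + 1 + 0 + 0 + 0 = 2 ≡ 0 (mod 2).
  s_2 = 0 + 1 + 0 + 1 + 1 + 0 + 0 + 0 = 3 ≡ 1 (mod 2).
  s_3 = 0 + 0 + 0 + 1 + 0 + 1 + 0 + 0 = 2 ≡ 0 (mod 2).
  s_4 = 0 + 0 + 1 + 1 + 0 + 1 + 0 + 0 = 3 ≡ 1 (mod 2).
s = (0, 1, 0, 1)^T — this equals column 5 of H (binary 0101), so error is at position 5.
Correct: flip bit 5 of r = 000010100011000 to get c = 000000100011000.


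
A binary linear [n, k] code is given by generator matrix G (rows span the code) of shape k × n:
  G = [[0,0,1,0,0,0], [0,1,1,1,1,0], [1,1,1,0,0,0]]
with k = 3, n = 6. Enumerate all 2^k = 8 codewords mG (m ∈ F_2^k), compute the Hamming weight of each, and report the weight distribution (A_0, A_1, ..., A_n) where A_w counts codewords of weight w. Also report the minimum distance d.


Weight distribution: A_0 = 1, A_1 = 1, A_2 = 1, A_3 = 3, A_4 = 2. Minimum distance d = 1.

Enumerate all 2^3 = 8 messages m ∈ F_2^3.
For each, compute codeword c = mG in F_2^6, then tally its weight.
  m = 000 → c = 000000, weight = 0.
  m = 100 → c = 001000, weight = 1.
  m = 010 → c = 011110, weight = 4.
  m = 110 → c = 010110, weight = 3.
  m = 001 → c = 111000, weight = 3.
  m = 101 → c = 110000, weight = 2.
  m = 011 → c = 100110, weight = 3.
  m = 111 → c = 101110, weight = 4.
Tally weights:
  weight 0: 1 codewords.
  weight 1: 1 codewords.
  weight 2: 1 codewords.
  weight 3: 3 codewords.
  weight 4: 2 codewords.
Minimum distance d = smallest w > 0 with A_w > 0 = 1.
Sanity: Σ A_w = 8 = 2^3 = 8 ✓.


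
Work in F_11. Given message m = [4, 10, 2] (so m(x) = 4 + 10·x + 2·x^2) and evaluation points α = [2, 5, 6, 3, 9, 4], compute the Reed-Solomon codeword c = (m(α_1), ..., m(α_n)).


c = [10, 5, 4, 8, 3, 10]

Message polynomial: m(x) = 4 + 10·x + 2·x^2 (mod 11).
For each evaluation point α_i, compute m(α_i) mod 11:
  α_1 = 2: Horner steps 2 → 3 → 10, so m(2) = 10.
  α_2 = 5: Horner steps 2 → 9 → 5, so m(5) = 5.
  α_3 = 6: Horner steps 2 → 0 → 4, so m(6) = 4.
  α_4 = 3: Horner steps 2 → 5 → 8, so m(3) = 8.
  α_5 = 9: Horner steps 2 → 6 → 3, so m(9) = 3.
  α_6 = 4: Horner steps 2 → 7 → 10, so m(4) = 10.
Codeword c = [10, 5, 4, 8, 3, 10] ∈ F_11^6.


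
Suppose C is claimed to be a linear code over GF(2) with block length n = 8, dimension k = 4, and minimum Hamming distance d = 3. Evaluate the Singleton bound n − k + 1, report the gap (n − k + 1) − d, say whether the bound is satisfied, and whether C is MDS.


Singleton RHS = n − k + 1 = 5, slack = 2, bound satisfied, not MDS.

Singleton bound: d ≤ n − k + 1.
Here n = 8, k = 4, so n − k + 1 = 5.
Given d = 3, check d ≤ 5: YES.
Slack = (n − k + 1) − d = 2.
The code is NOT MDS (slack = 2 > 0).
Description: the claimed parameters are [8, 4, 3]_2; such a code would be non-MDS.


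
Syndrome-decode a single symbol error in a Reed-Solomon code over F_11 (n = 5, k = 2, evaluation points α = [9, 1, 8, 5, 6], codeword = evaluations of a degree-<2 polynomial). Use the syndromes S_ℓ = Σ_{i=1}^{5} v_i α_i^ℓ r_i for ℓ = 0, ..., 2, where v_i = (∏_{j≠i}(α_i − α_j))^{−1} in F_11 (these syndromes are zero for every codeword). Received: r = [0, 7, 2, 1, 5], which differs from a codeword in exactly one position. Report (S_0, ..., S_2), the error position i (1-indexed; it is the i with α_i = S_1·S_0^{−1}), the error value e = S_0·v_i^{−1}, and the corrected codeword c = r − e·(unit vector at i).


S = (2, 7, 8), error at position 1, error magnitude e = 5, c = [6, 7, 2, 1, 5].

Step 1: column multipliers v_i = (∏_{j≠i}(α_i − α_j))^{−1} mod 11.
  i = 1 (α = 9): (9−1)(9−8)(9−5)(9−6) = 8·1·4·3 = 96 ≡ 8, so v_1 = 8^{−1} = 7 (mod 11).
  i = 2 (α = 1): (1−9)(1−8)(1−5)(1−6) = (−8)·(−7)·(−4)·(−5) = 1120 ≡ 9, so v_2 = 9^{−1} = 5 (mod 11).
  i = 3 (α = 8): (8−9)(8−1)(8−5)(8−6) = (−1)·7·3·2 = −42 ≡ 2, so v_3 = 2^{−1} = 6 (mod 11).
  i = 4 (α = 5): (5−9)(5−1)(5−8)(5−6) = (−4)·4·(−3)·(−1) = −48 ≡ 7, so v_4 = 7^{−1} = 8 (mod 11).
  i = 5 (α = 6): (6−9)(6−1)(6−8)(6−5) = (−3)·5·(−2)·1 = 30 ≡ 8, so v_5 = 8^{−1} = 7 (mod 11).
  v = [7, 5, 6, 8, 7].
Step 2: syndromes of r = [0, 7, 2, 1, 5] (all sums mod 11).
  S_0 = Σ v_i r_i = 7·0 + 5·7 + 6·2 + 8·1 + 7·5 = 90 ≡ 2.
  S_1 = Σ v_i α_i r_i = 7·9·0 + 5·1·7 + 6·8·2 + 8·5·1 + 7·6·5 = 381 ≡ 7.
  α_i^2 mod 11 = [4, 1, 9, 3, 3].
  S_2 = Σ v_i α_i^2 r_i = 7·4·0 + 5·1·7 + 6·9·2 + 8·3·1 + 7·3·5 = 272 ≡ 8.
  S = (2, 7, 8) ≠ 0, so r is not a codeword (an error is present).
Step 3: locate the error. For a single error e at position i, S_ℓ = v_i·e·α_i^ℓ, so α_err = S_1/S_0.
  S_0^{−1} = 2^{−1} = 6 (mod 11), so α_err = 7·6 = 42 ≡ 9 = α_1. Error position i = 1.
  Consistency check: S_2/S_1 = 8·8 = 64 ≡ 9 = α_err ✓ (single-error assumption holds).
Step 4: error magnitude e = S_0/v_1 = S_0·∏_{j≠1}(α_1 − α_j) = 2·8 = 16 ≡ 5 (mod 11).
Step 5: correct position 1: c_1 = r_1 − e = 0 − 5 ≡ 6 (mod 11). Hence c = [6, 7, 2, 1, 5].
  Check: interpolating c through the α_i gives m(x) = 3 + 4·x (degree < 2) with m(α_i) = c_i for every i, so c is indeed a codeword.


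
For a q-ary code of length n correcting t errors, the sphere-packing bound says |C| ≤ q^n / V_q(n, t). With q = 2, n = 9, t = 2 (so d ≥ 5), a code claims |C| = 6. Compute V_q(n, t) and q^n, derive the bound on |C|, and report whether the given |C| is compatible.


V_q(n, t) = 46, q^n = 512, Hamming bound = 11, |C| = 6 ≤ bound (satisfied).

Step 1: Compute V_q(n, t) = Σ_{j=0}^2 C(n, j) (q−1)^j.
  j = 0: C(9,0)·(1)^0 = 1·1 = 1.
  j = 1: C(9,1)·(1)^1 = 9·1 = 9.
  j = 2: C(9,2)·(1)^2 = 36·1 = 36.
  V_q(n, t) = 1 + 9 + 36 = 46.
Step 2: q^n = 2^9 = 512.
Step 3: Hamming bound ⌊q^n / V_q(n,t)⌋ = ⌊512/46⌋ = 11.
Step 4: Compare |C| = 6 to 11: satisfied.
The claimed |C| lies below the Hamming bound.


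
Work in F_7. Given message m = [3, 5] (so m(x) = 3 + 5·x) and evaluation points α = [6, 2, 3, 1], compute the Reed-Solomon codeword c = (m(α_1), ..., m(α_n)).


c = [5, 6, 4, 1]

Message polynomial: m(x) = 3 + 5·x (mod 7).
For each evaluation point α_i, compute m(α_i) mod 7:
  α_1 = 6: Horner steps 5 → 5, so m(6) = 5.
  α_2 = 2: Horner steps 5 → 6, so m(2) = 6.
  α_3 = 3: Horner steps 5 → 4, so m(3) = 4.
  α_4 = 1: Horner steps 5 → 1, so m(1) = 1.
Codeword c = [5, 6, 4, 1] ∈ F_7^4.


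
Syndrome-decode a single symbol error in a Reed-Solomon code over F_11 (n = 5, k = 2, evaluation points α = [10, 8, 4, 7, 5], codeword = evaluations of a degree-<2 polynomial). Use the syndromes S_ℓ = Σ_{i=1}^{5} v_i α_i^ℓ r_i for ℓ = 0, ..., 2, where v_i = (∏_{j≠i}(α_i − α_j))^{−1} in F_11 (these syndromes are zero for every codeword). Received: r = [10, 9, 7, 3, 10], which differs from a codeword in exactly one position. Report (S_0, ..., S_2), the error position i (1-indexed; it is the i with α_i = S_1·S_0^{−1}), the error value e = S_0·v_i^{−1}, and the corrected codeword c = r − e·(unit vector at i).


S = (10, 6, 8), error at position 5, error magnitude e = 8, c = [10, 9, 7, 3, 2].

Step 1: column multipliers v_i = (∏_{j≠i}(α_i − α_j))^{−1} mod 11.
  i = 1 (α = 10): (10−8)(10−4)(10−7)(10−5) = 2·6·3·5 = 180 ≡ 4, so v_1 = 4^{−1} = 3 (mod 11).
  i = 2 (α = 8): (8−10)(8−4)(8−7)(8−5) = (−2)·4·1·3 = −24 ≡ 9, so v_2 = 9^{−1} = 5 (mod 11).
  i = 3 (α = 4): (4−10)(4−8)(4−7)(4−5) = (−6)·(−4)·(−3)·(−1) = 72 ≡ 6, so v_3 = 6^{−1} = 2 (mod 11).
  i = 4 (α = 7): (7−10)(7−8)(7−4)(7−5) = (−3)·(−1)·3·2 = 18 ≡ 7, so v_4 = 7^{−1} = 8 (mod 11).
  i = 5 (α = 5): (5−10)(5−8)(5−4)(5−7) = (−5)·(−3)·1·(−2) = −30 ≡ 3, so v_5 = 3^{−1} = 4 (mod 11).
  v = [3, 5, 2, 8, 4].
Step 2: syndromes of r = [10, 9, 7, 3, 10] (all sums mod 11).
  S_0 = Σ v_i r_i = 3·10 + 5·9 + 2·7 + 8·3 + 4·10 = 153 ≡ 10.
  S_1 = Σ v_i α_i r_i = 3·10·10 + 5·8·9 + 2·4·7 + 8·7·3 + 4·5·10 = 1084 ≡ 6.
  α_i^2 mod 11 = [1, 9, 5, 5, 3].
  S_2 = Σ v_i α_i^2 r_i = 3·1·10 + 5·9·9 + 2·5·7 + 8·5·3 + 4·3·10 = 745 ≡ 8.
  S = (10, 6, 8) ≠ 0, so r is not a codeword (an error is present).
Step 3: locate the error. For a single error e at position i, S_ℓ = v_i·e·α_i^ℓ, so α_err = S_1/S_0.
  S_0^{−1} = 10^{−1} = 10 (mod 11), so α_err = 6·10 = 60 ≡ 5 = α_5. Error position i = 5.
  Consistency check: S_2/S_1 = 8·2 = 16 ≡ 5 = α_err ✓ (single-error assumption holds).
Step 4: error magnitude e = S_0/v_5 = S_0·∏_{j≠5}(α_5 − α_j) = 10·3 = 30 ≡ 8 (mod 11).
Step 5: correct position 5: c_5 = r_5 − e = 10 − 8 ≡ 2 (mod 11). Hence c = [10, 9, 7, 3, 2].
  Check: interpolating c through the α_i gives m(x) = 5 + 6·x (degree < 2) with m(α_i) = c_i for every i, so c is indeed a codeword.


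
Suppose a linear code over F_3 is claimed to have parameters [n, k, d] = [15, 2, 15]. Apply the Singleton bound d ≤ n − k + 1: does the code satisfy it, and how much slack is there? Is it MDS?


Singleton RHS = n − k + 1 = 14, slack = -1, bound violated (no such code; not MDS).

Singleton bound: d ≤ n − k + 1.
Here n = 15, k = 2, so n − k + 1 = 14.
Given d = 15, check d ≤ 14: NO.
Slack = (n − k + 1) − d = -1.
The slack is negative: d = 15 exceeds n − k + 1 = 14 by 1, so the Singleton bound is violated and no linear [15, 2, 15]_3 code can exist. In particular it is not MDS (MDS requires d = n − k + 1 exactly).
Description: the claimed parameters are [15, 2, 15]_3; such a code would be impossible (violates the Singleton bound).


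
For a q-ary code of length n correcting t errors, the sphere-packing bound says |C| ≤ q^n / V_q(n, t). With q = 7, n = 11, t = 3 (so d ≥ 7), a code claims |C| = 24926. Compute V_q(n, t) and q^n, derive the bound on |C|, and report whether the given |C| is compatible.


V_q(n, t) = 37687, q^n = 1977326743, Hamming bound = 52467, |C| = 24926 ≤ bound (satisfied).

Step 1: Compute V_q(n, t) = Σ_{j=0}^3 C(n, j) (q−1)^j.
  j = 0: C(11,0)·(6)^0 = 1·1 = 1.
  j = 1: C(11,1)·(6)^1 = 11·6 = 66.
  j = 2: C(11,2)·(6)^2 = 55·36 = 1980.
  j = 3: C(11,3)·(6)^3 = 165·216 = 35640.
  V_q(n, t) = 1 + 66 + 1980 + 35640 = 37687.
Step 2: q^n = 7^11 = 1977326743.
Step 3: Hamming bound ⌊q^n / V_q(n,t)⌋ = ⌊1977326743/37687⌋ = 52467.
Step 4: Compare |C| = 24926 to 52467: satisfied.
The claimed |C| lies below the Hamming bound.


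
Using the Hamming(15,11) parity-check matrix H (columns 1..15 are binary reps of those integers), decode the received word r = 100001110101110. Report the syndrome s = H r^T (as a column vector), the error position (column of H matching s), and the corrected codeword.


s = (1, 1, 0, 1)^T, error position = 13, corrected codeword c = 100001110101010

Compute s = H r^T mod 2 one row at a time:
  s_1 = 1 + 0 + 1 + 0 + 1 + 1 + 1 + 0 = 5 ≡ 1 (mod 2).
  s_2 = 0 + 0 + 1 + 1 + 1 + 1 + 1 + 0 = 5 ≡ 1 (mod 2).
  s_3 = 0 + 0 + 1 + 1 + 1 + 0 + 1 + 0 = 4 ≡ 0 (mod 2).
  s_4 = 1 + 0 + 0 + 1 + 0 + 0 + 1 + 0 = 3 ≡ 1 (mod 2).
s = (1, 1, 0, 1)^T — this equals column 13 of H (binary 1101), so error is at position 13.
Correct: flip bit 13 of r = 100001110101110 to get c = 100001110101010.


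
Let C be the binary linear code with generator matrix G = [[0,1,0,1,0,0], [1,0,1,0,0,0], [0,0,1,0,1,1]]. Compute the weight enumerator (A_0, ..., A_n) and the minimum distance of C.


Weight distribution: A_0 = 1, A_2 = 2, A_3 = 2, A_4 = 1, A_5 = 2. Minimum distance d = 2.

Enumerate all 2^3 = 8 messages m ∈ F_2^3.
For each, compute codeword c = mG in F_2^6, then tally its weight.
  m = 000 → c = 000000, weight = 0.
  m = 100 → c = 010100, weight = 2.
  m = 010 → c = 101000, weight = 2.
  m = 110 → c = 111100, weight = 4.
  m = 001 → c = 001011, weight = 3.
  m = 101 → c = 011111, weight = 5.
  m = 011 → c = 100011, weight = 3.
  m = 111 → c = 110111, weight = 5.
Tally weights:
  weight 0: 1 codewords.
  weight 2: 2 codewords.
  weight 3: 2 codewords.
  weight 4: 1 codewords.
  weight 5: 2 codewords.
Minimum distance d = smallest w > 0 with A_w > 0 = 2.
Sanity: Σ A_w = 8 = 2^3 = 8 ✓.


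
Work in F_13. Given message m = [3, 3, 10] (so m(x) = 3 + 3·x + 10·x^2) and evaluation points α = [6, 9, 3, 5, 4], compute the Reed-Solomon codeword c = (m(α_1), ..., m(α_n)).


c = [4, 8, 11, 8, 6]

Message polynomial: m(x) = 3 + 3·x + 10·x^2 (mod 13).
For each evaluation point α_i, compute m(α_i) mod 13:
  α_1 = 6: Horner steps 10 → 11 → 4, so m(6) = 4.
  α_2 = 9: Horner steps 10 → 2 → 8, so m(9) = 8.
  α_3 = 3: Horner steps 10 → 7 → 11, so m(3) = 11.
  α_4 = 5: Horner steps 10 → 1 → 8, so m(5) = 8.
  α_5 = 4: Horner steps 10 → 4 → 6, so m(4) = 6.
Codeword c = [4, 8, 11, 8, 6] ∈ F_13^5.


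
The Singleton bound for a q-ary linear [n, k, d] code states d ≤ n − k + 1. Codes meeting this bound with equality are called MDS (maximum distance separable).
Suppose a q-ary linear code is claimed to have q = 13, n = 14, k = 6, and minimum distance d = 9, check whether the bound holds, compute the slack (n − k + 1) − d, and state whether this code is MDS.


Singleton RHS = n − k + 1 = 9, slack = 0, bound satisfied, MDS.

Singleton bound: d ≤ n − k + 1.
Here n = 14, k = 6, so n − k + 1 = 9.
Given d = 9, check d ≤ 9: YES.
Slack = (n − k + 1) − d = 0.
The code is MDS (slack = 0).
Description: the claimed parameters are [14, 6, 9]_13; such a code would be MDS (meets Singleton bound).


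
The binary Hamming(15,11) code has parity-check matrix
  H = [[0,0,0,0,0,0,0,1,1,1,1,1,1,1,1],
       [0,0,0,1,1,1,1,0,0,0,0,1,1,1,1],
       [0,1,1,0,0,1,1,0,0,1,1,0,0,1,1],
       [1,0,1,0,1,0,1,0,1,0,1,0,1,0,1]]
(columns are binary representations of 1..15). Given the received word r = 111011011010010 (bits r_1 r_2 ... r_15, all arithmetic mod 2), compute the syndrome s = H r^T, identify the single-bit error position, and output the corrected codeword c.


s = (0, 1, 1, 1)^T, error position = 7, corrected codeword c = 111011111010010

Compute s = H r^T mod 2 one row at a time:
  s_1 = 1 + 1 + 0 + 1 + 0 + 0 + 1 + 0 = 4 ≡ 0 (mod 2).
  s_2 = 0 + 1 + 1 + 0 + 0 + 0 + 1 + 0 = 3 ≡ 1 (mod 2).
  s_3 = 1 + 1 + 1 + 0 + 0 + 1 + 1 + 0 = 5 ≡ 1 (mod 2).
  s_4 = 1 + 1 + 1 + 0 + 1 + 1 + 0 + 0 = 5 ≡ 1 (mod 2).
s = (0, 1, 1, 1)^T — this equals column 7 of H (binary 0111), so error is at position 7.
Correct: flip bit 7 of r = 111011011010010 to get c = 111011111010010.


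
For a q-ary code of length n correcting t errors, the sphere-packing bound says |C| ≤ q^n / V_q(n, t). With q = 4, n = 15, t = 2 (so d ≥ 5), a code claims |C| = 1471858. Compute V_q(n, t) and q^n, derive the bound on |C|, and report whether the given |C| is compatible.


V_q(n, t) = 991, q^n = 1073741824, Hamming bound = 1083493, |C| = 1471858 > bound (violated).

Step 1: Compute V_q(n, t) = Σ_{j=0}^2 C(n, j) (q−1)^j.
  j = 0: C(15,0)·(3)^0 = 1·1 = 1.
  j = 1: C(15,1)·(3)^1 = 15·3 = 45.
  j = 2: C(15,2)·(3)^2 = 105·9 = 945.
  V_q(n, t) = 1 + 45 + 945 = 991.
Step 2: q^n = 4^15 = 1073741824.
Step 3: Hamming bound ⌊q^n / V_q(n,t)⌋ = ⌊1073741824/991⌋ = 1083493.
Step 4: Compare |C| = 1471858 to 1083493: violated.
The claimed |C| lies above the Hamming bound, so no 4-ary code of length 15 with d ≥ 5 can have 1471858 codewords.


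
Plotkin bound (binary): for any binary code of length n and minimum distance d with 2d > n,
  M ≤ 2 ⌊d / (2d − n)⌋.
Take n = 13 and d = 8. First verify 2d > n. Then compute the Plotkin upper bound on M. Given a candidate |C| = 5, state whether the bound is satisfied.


Plotkin bound M ≤ 4; given |C| = 5 > bound (violated).

Check applicability: 2d = 16, n = 13.
2d − n = 3 > 0, so Plotkin applies.
Compute d/(2d−n) = 8/3 ≈ 2.6667.
⌊d/(2d−n)⌋ = 2.
Plotkin bound: M ≤ 2·2 = 4.
Given |C| = 5, check: VIOLATED.
This |C| is above the Plotkin bound, so no binary code with n = 13, d = 8 and 5 codewords exists.


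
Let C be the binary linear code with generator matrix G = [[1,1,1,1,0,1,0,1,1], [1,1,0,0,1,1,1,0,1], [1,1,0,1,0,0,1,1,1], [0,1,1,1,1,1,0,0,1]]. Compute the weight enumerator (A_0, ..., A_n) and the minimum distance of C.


Weight distribution: A_0 = 1, A_3 = 3, A_4 = 3, A_5 = 4, A_6 = 4, A_7 = 1. Minimum distance d = 3.

Enumerate all 2^4 = 16 messages m ∈ F_2^4.
For each, compute codeword c = mG in F_2^9, then tally its weight.
  m = 0000 → c = 000000000, weight = 0.
  m = 1000 → c = 111101011, weight = 7.
  m = 0100 → c = 110011101, weight = 6.
  m = 1100 → c = 001110110, weight = 5.
  m = 0010 → c = 110100111, weight = 6.
  m = 1010 → c = 001001100, weight = 3.
  m = 0110 → c = 000111010, weight = 4.
  m = 1110 → c = 111010001, weight = 5.
  m = 0001 → c = 011111001, weight = 6.
  m = 1001 → c = 100010010, weight = 3.
  m = 0101 → c = 101100100, weight = 4.
  m = 1101 → c = 010001111, weight = 5.
  m = 0011 → c = 101011110, weight = 6.
  m = 1011 → c = 010110101, weight = 5.
  m = 0111 → c = 011000011, weight = 4.
  m = 1111 → c = 100101000, weight = 3.
Tally weights:
  weight 0: 1 codewords.
  weight 3: 3 codewords.
  weight 4: 3 codewords.
  weight 5: 4 codewords.
  weight 6: 4 codewords.
  weight 7: 1 codewords.
Minimum distance d = smallest w > 0 with A_w > 0 = 3.
Sanity: Σ A_w = 16 = 2^4 = 16 ✓.


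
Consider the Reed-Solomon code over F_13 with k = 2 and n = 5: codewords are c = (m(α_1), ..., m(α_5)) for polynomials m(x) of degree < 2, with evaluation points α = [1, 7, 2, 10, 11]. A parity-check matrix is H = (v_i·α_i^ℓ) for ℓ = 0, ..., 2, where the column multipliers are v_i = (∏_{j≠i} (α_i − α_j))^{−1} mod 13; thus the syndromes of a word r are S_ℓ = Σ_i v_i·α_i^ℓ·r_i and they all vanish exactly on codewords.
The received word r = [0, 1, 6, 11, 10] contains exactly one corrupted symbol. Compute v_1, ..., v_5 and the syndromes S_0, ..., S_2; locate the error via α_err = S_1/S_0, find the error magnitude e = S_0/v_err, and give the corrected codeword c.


S = (12, 12, 12), error at position 1, error magnitude e = 6, c = [7, 1, 6, 11, 10].

Step 1: column multipliers v_i = (∏_{j≠i}(α_i − α_j))^{−1} mod 13.
  i = 1 (α = 1): (1−7)(1−2)(1−10)(1−11) = (−6)·(−1)·(−9)·(−10) = 540 ≡ 7, so v_1 = 7^{−1} = 2 (mod 13).
  i = 2 (α = 7): (7−1)(7−2)(7−10)(7−11) = 6·5·(−3)·(−4) = 360 ≡ 9, so v_2 = 9^{−1} = 3 (mod 13).
  i = 3 (α = 2): (2−1)(2−7)(2−10)(2−11) = 1·(−5)·(−8)·(−9) = −360 ≡ 4, so v_3 = 4^{−1} = 10 (mod 13).
  i = 4 (α = 10): (10−1)(10−7)(10−2)(10−11) = 9·3·8·(−1) = −216 ≡ 5, so v_4 = 5^{−1} = 8 (mod 13).
  i = 5 (α = 11): (11−1)(11−7)(11−2)(11−10) = 10·4·9·1 = 360 ≡ 9, so v_5 = 9^{−1} = 3 (mod 13).
  v = [2, 3, 10, 8, 3].
Step 2: syndromes of r = [0, 1, 6, 11, 10] (all sums mod 13).
  S_0 = Σ v_i r_i = 2·0 + 3·1 + 10·6 + 8·11 + 3·10 = 181 ≡ 12.
  S_1 = Σ v_i α_i r_i = 2·1·0 + 3·7·1 + 10·2·6 + 8·10·11 + 3·11·10 = 1351 ≡ 12.
  α_i^2 mod 13 = [1, 10, 4, 9, 4].
  S_2 = Σ v_i α_i^2 r_i = 2·1·0 + 3·10·1 + 10·4·6 + 8·9·11 + 3·4·10 = 1182 ≡ 12.
  S = (12, 12, 12) ≠ 0, so r is not a codeword (an error is present).
Step 3: locate the error. For a single error e at position i, S_ℓ = v_i·e·α_i^ℓ, so α_err = S_1/S_0.
  S_0^{−1} = 12^{−1} = 12 (mod 13), so α_err = 12·12 = 144 ≡ 1 = α_1. Error position i = 1.
  Consistency check: S_2/S_1 = 12·12 = 144 ≡ 1 = α_err ✓ (single-error assumption holds).
Step 4: error magnitude e = S_0/v_1 = S_0·∏_{j≠1}(α_1 − α_j) = 12·7 = 84 ≡ 6 (mod 13).
Step 5: correct position 1: c_1 = r_1 − e = 0 − 6 ≡ 7 (mod 13). Hence c = [7, 1, 6, 11, 10].
  Check: interpolating c through the α_i gives m(x) = 8 + 12·x (degree < 2) with m(α_i) = c_i for every i, so c is indeed a codeword.


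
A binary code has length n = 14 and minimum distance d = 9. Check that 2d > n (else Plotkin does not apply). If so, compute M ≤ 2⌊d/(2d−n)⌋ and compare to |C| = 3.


Plotkin bound M ≤ 4; given |C| = 3 ≤ bound (satisfied).

Check applicability: 2d = 18, n = 14.
2d − n = 4 > 0, so Plotkin applies.
Compute d/(2d−n) = 9/4 ≈ 2.2500.
⌊d/(2d−n)⌋ = 2.
Plotkin bound: M ≤ 2·2 = 4.
Given |C| = 3, check: satisfied.
This |C| is below the Plotkin bound.


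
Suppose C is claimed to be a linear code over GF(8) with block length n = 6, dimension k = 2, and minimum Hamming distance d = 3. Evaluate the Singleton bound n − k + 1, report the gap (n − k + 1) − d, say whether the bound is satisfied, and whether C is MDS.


Singleton RHS = n − k + 1 = 5, slack = 2, bound satisfied, not MDS.

Singleton bound: d ≤ n − k + 1.
Here n = 6, k = 2, so n − k + 1 = 5.
Given d = 3, check d ≤ 5: YES.
Slack = (n − k + 1) − d = 2.
The code is NOT MDS (slack = 2 > 0).
Description: the claimed parameters are [6, 2, 3]_8; such a code would be non-MDS.


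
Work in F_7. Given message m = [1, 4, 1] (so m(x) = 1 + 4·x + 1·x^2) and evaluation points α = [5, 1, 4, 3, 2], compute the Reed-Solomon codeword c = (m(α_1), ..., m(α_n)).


c = [4, 6, 5, 1, 6]

Message polynomial: m(x) = 1 + 4·x + 1·x^2 (mod 7).
For each evaluation point α_i, compute m(α_i) mod 7:
  α_1 = 5: Horner steps 1 → 2 → 4, so m(5) = 4.
  α_2 = 1: Horner steps 1 → 5 → 6, so m(1) = 6.
  α_3 = 4: Horner steps 1 → 1 → 5, so m(4) = 5.
  α_4 = 3: Horner steps 1 → 0 → 1, so m(3) = 1.
  α_5 = 2: Horner steps 1 → 6 → 6, so m(2) = 6.
Codeword c = [4, 6, 5, 1, 6] ∈ F_7^5.


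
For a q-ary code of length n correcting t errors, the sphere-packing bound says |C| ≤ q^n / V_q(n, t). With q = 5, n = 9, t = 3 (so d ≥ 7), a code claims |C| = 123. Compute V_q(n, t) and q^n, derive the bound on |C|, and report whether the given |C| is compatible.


V_q(n, t) = 5989, q^n = 1953125, Hamming bound = 326, |C| = 123 ≤ bound (satisfied).

Step 1: Compute V_q(n, t) = Σ_{j=0}^3 C(n, j) (q−1)^j.
  j = 0: C(9,0)·(4)^0 = 1·1 = 1.
  j = 1: C(9,1)·(4)^1 = 9·4 = 36.
  j = 2: C(9,2)·(4)^2 = 36·16 = 576.
  j = 3: C(9,3)·(4)^3 = 84·64 = 5376.
  V_q(n, t) = 1 + 36 + 576 + 5376 = 5989.
Step 2: q^n = 5^9 = 1953125.
Step 3: Hamming bound ⌊q^n / V_q(n,t)⌋ = ⌊1953125/5989⌋ = 326.
Step 4: Compare |C| = 123 to 326: satisfied.
The claimed |C| lies below the Hamming bound.


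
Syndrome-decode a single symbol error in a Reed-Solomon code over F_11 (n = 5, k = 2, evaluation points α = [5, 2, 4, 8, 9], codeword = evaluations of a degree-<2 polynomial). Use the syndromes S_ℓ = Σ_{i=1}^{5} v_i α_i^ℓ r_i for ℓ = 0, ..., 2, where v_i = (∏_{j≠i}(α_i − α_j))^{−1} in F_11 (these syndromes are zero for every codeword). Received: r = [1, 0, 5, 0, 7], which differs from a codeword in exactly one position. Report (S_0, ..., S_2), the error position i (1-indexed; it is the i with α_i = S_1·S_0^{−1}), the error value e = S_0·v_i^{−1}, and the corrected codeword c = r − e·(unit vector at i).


S = (2, 4, 8), error at position 2, error magnitude e = 9, c = [1, 2, 5, 0, 7].

Step 1: column multipliers v_i = (∏_{j≠i}(α_i − α_j))^{−1} mod 11.
  i = 1 (α = 5): (5−2)(5−4)(5−8)(5−9) = 3·1·(−3)·(−4) = 36 ≡ 3, so v_1 = 3^{−1} = 4 (mod 11).
  i = 2 (α = 2): (2−5)(2−4)(2−8)(2−9) = (−3)·(−2)·(−6)·(−7) = 252 ≡ 10, so v_2 = 10^{−1} = 10 (mod 11).
  i = 3 (α = 4): (4−5)(4−2)(4−8)(4−9) = (−1)·2·(−4)·(−5) = −40 ≡ 4, so v_3 = 4^{−1} = 3 (mod 11).
  i = 4 (α = 8): (8−5)(8−2)(8−4)(8−9) = 3·6·4·(−1) = −72 ≡ 5, so v_4 = 5^{−1} = 9 (mod 11).
  i = 5 (α = 9): (9−5)(9−2)(9−4)(9−8) = 4·7·5·1 = 140 ≡ 8, so v_5 = 8^{−1} = 7 (mod 11).
  v = [4, 10, 3, 9, 7].
Step 2: syndromes of r = [1, 0, 5, 0, 7] (all sums mod 11).
  S_0 = Σ v_i r_i = 4·1 + 10·0 + 3·5 + 9·0 + 7·7 = 68 ≡ 2.
  S_1 = Σ v_i α_i r_i = 4·5·1 + 10·2·0 + 3·4·5 + 9·8·0 + 7·9·7 = 521 ≡ 4.
  α_i^2 mod 11 = [3, 4, 5, 9, 4].
  S_2 = Σ v_i α_i^2 r_i = 4·3·1 + 10·4·0 + 3·5·5 + 9·9·0 + 7·4·7 = 283 ≡ 8.
  S = (2, 4, 8) ≠ 0, so r is not a codeword (an error is present).
Step 3: locate the error. For a single error e at position i, S_ℓ = v_i·e·α_i^ℓ, so α_err = S_1/S_0.
  S_0^{−1} = 2^{−1} = 6 (mod 11), so α_err = 4·6 = 24 ≡ 2 = α_2. Error position i = 2.
  Consistency check: S_2/S_1 = 8·3 = 24 ≡ 2 = α_err ✓ (single-error assumption holds).
Step 4: error magnitude e = S_0/v_2 = S_0·∏_{j≠2}(α_2 − α_j) = 2·10 = 20 ≡ 9 (mod 11).
Step 5: correct position 2: c_2 = r_2 − e = 0 − 9 ≡ 2 (mod 11). Hence c = [1, 2, 5, 0, 7].
  Check: interpolating c through the α_i gives m(x) = 10 + 7·x (degree < 2) with m(α_i) = c_i for every i, so c is indeed a codeword.


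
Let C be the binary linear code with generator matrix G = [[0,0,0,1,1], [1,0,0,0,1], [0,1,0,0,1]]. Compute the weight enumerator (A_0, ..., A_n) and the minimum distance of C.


Weight distribution: A_0 = 1, A_2 = 6, A_4 = 1. Minimum distance d = 2.

Enumerate all 2^3 = 8 messages m ∈ F_2^3.
For each, compute codeword c = mG in F_2^5, then tally its weight.
  m = 000 → c = 00000, weight = 0.
  m = 100 → c = 00011, weight = 2.
  m = 010 → c = 10001, weight = 2.
  m = 110 → c = 10010, weight = 2.
  m = 001 → c = 01001, weight = 2.
  m = 101 → c = 01010, weight = 2.
  m = 011 → c = 11000, weight = 2.
  m = 111 → c = 11011, weight = 4.
Tally weights:
  weight 0: 1 codewords.
  weight 2: 6 codewords.
  weight 4: 1 codewords.
Minimum distance d = smallest w > 0 with A_w > 0 = 2.
Sanity: Σ A_w = 8 = 2^3 = 8 ✓.


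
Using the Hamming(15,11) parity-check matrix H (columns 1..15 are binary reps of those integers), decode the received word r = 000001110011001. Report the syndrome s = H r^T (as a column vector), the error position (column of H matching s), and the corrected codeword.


s = (0, 0, 0, 1)^T, error position = 1, corrected codeword c = 100001110011001

Compute s = H r^T mod 2 one row at a time:
  s_1 = 1 + 0 + 0 + 1 + 1 + 0 + 0 + 1 = 4 ≡ 0 (mod 2).
  s_2 = 0 + 0 + 1 + 1 + 1 + 0 + 0 + 1 = 4 ≡ 0 (mod 2).
  s_3 = 0 + 0 + 1 + 1 + 0 + 1 + 0 + 1 = 4 ≡ 0 (mod 2).
  s_4 = 0 + 0 + 0 + 1 + 0 + 1 + 0 + 1 = 3 ≡ 1 (mod 2).
s = (0, 0, 0, 1)^T — this equals column 1 of H (binary 0001), so error is at position 1.
Correct: flip bit 1 of r = 000001110011001 to get c = 100001110011001.


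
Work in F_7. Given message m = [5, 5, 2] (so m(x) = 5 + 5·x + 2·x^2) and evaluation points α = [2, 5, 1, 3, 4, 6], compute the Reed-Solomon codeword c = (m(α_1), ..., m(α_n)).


c = [2, 3, 5, 3, 1, 2]

Message polynomial: m(x) = 5 + 5·x + 2·x^2 (mod 7).
For each evaluation point α_i, compute m(α_i) mod 7:
  α_1 = 2: Horner steps 2 → 2 → 2, so m(2) = 2.
  α_2 = 5: Horner steps 2 → 1 → 3, so m(5) = 3.
  α_3 = 1: Horner steps 2 → 0 → 5, so m(1) = 5.
  α_4 = 3: Horner steps 2 → 4 → 3, so m(3) = 3.
  α_5 = 4: Horner steps 2 → 6 → 1, so m(4) = 1.
  α_6 = 6: Horner steps 2 → 3 → 2, so m(6) = 2.
Codeword c = [2, 3, 5, 3, 1, 2] ∈ F_7^6.


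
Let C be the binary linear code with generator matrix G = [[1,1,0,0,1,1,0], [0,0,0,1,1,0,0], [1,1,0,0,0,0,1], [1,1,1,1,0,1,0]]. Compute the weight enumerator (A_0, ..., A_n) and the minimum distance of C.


Weight distribution: A_0 = 1, A_1 = 1, A_2 = 1, A_3 = 4, A_4 = 5, A_5 = 3, A_6 = 1. Minimum distance d = 1.

Enumerate all 2^4 = 16 messages m ∈ F_2^4.
For each, compute codeword c = mG in F_2^7, then tally its weight.
  m = 0000 → c = 0000000, weight = 0.
  m = 1000 → c = 1100110, weight = 4.
  m = 0100 → c = 0001100, weight = 2.
  m = 1100 → c = 1101010, weight = 4.
  m = 0010 → c = 1100001, weight = 3.
  m = 1010 → c = 0000111, weight = 3.
  m = 0110 → c = 1101101, weight = 5.
  m = 1110 → c = 0001011, weight = 3.
  m = 0001 → c = 1111010, weight = 5.
  m = 1001 → c = 0011100, weight = 3.
  m = 0101 → c = 1110110, weight = 5.
  m = 1101 → c = 0010000, weight = 1.
  m = 0011 → c = 0011011, weight = 4.
  m = 1011 → c = 1111101, weight = 6.
  m = 0111 → c = 0010111, weight = 4.
  m = 1111 → c = 1110001, weight = 4.
Tally weights:
  weight 0: 1 codewords.
  weight 1: 1 codewords.
  weight 2: 1 codewords.
  weight 3: 4 codewords.
  weight 4: 5 codewords.
  weight 5: 3 codewords.
  weight 6: 1 codewords.
Minimum distance d = smallest w > 0 with A_w > 0 = 1.
Sanity: Σ A_w = 16 = 2^4 = 16 ✓.


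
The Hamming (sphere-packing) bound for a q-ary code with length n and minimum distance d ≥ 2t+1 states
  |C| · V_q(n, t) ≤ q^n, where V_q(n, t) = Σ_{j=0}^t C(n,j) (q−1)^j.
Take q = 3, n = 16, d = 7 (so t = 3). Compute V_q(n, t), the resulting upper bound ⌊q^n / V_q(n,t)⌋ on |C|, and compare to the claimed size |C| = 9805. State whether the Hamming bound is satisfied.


V_q(n, t) = 4993, q^n = 43046721, Hamming bound = 8621, |C| = 9805 > bound (violated).

Step 1: Compute V_q(n, t) = Σ_{j=0}^3 C(n, j) (q−1)^j.
  j = 0: C(16,0)·(2)^0 = 1·1 = 1.
  j = 1: C(16,1)·(2)^1 = 16·2 = 32.
  j = 2: C(16,2)·(2)^2 = 120·4 = 480.
  j = 3: C(16,3)·(2)^3 = 560·8 = 4480.
  V_q(n, t) = 1 + 32 + 480 + 4480 = 4993.
Step 2: q^n = 3^16 = 43046721.
Step 3: Hamming bound ⌊q^n / V_q(n,t)⌋ = ⌊43046721/4993⌋ = 8621.
Step 4: Compare |C| = 9805 to 8621: violated.
The claimed |C| lies above the Hamming bound, so no 3-ary code of length 16 with d ≥ 7 can have 9805 codewords.


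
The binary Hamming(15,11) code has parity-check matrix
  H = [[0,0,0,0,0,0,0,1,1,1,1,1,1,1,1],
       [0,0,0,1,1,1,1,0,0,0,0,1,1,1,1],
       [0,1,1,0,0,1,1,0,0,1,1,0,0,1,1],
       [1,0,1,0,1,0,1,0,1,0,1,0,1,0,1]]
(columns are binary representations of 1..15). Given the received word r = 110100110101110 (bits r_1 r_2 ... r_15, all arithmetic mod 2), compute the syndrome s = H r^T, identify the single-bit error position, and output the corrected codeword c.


s = (1, 1, 0, 1)^T, error position = 13, corrected codeword c = 110100110101010

Compute s = H r^T mod 2 one row at a time:
  s_1 = 1 + 0 + 1 + 0 + 1 + 1 + 1 + 0 = 5 ≡ 1 (mod 2).
  s_2 = 1 + 0 + 0 + 1 + 1 + 1 + 1 + 0 = 5 ≡ 1 (mod 2).
  s_3 = 1 + 0 + 0 + 1 + 1 + 0 + 1 + 0 = 4 ≡ 0 (mod 2).
  s_4 = 1 + 0 + 0 + 1 + 0 + 0 + 1 + 0 = 3 ≡ 1 (mod 2).
s = (1, 1, 0, 1)^T — this equals column 13 of H (binary 1101), so error is at position 13.
Correct: flip bit 13 of r = 110100110101110 to get c = 110100110101010.


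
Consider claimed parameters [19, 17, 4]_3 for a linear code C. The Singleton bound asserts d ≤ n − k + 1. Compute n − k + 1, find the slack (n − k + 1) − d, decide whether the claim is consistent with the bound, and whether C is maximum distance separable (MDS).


Singleton RHS = n − k + 1 = 3, slack = -1, bound violated (no such code; not MDS).

Singleton bound: d ≤ n − k + 1.
Here n = 19, k = 17, so n − k + 1 = 3.
Given d = 4, check d ≤ 3: NO.
Slack = (n − k + 1) − d = -1.
The slack is negative: d = 4 exceeds n − k + 1 = 3 by 1, so the Singleton bound is violated and no linear [19, 17, 4]_3 code can exist. In particular it is not MDS (MDS requires d = n − k + 1 exactly).
Description: the claimed parameters are [19, 17, 4]_3; such a code would be impossible (violates the Singleton bound).


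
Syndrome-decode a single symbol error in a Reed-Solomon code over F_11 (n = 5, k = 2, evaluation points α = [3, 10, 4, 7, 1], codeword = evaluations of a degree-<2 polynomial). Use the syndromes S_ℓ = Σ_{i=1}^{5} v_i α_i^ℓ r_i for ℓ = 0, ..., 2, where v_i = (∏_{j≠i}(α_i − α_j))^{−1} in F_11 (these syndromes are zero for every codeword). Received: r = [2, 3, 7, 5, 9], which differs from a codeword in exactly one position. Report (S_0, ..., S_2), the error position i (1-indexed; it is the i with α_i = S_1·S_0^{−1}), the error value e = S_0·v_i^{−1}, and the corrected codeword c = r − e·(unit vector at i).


S = (2, 6, 7), error at position 1, error magnitude e = 9, c = [4, 3, 7, 5, 9].

Step 1: column multipliers v_i = (∏_{j≠i}(α_i − α_j))^{−1} mod 11.
  i = 1 (α = 3): (3−10)(3−4)(3−7)(3−1) = (−7)·(−1)·(−4)·2 = −56 ≡ 10, so v_1 = 10^{−1} = 10 (mod 11).
  i = 2 (α = 10): (10−3)(10−4)(10−7)(10−1) = 7·6·3·9 = 1134 ≡ 1, so v_2 = 1^{−1} = 1 (mod 11).
  i = 3 (α = 4): (4−3)(4−10)(4−7)(4−1) = 1·(−6)·(−3)·3 = 54 ≡ 10, so v_3 = 10^{−1} = 10 (mod 11).
  i = 4 (α = 7): (7−3)(7−10)(7−4)(7−1) = 4·(−3)·3·6 = −216 ≡ 4, so v_4 = 4^{−1} = 3 (mod 11).
  i = 5 (α = 1): (1−3)(1−10)(1−4)(1−7) = (−2)·(−9)·(−3)·(−6) = 324 ≡ 5, so v_5 = 5^{−1} = 9 (mod 11).
  v = [10, 1, 10, 3, 9].
Step 2: syndromes of r = [2, 3, 7, 5, 9] (all sums mod 11).
  S_0 = Σ v_i r_i = 10·2 + 1·3 + 10·7 + 3·5 + 9·9 = 189 ≡ 2.
  S_1 = Σ v_i α_i r_i = 10·3·2 + 1·10·3 + 10·4·7 + 3·7·5 + 9·1·9 = 556 ≡ 6.
  α_i^2 mod 11 = [9, 1, 5, 5, 1].
  S_2 = Σ v_i α_i^2 r_i = 10·9·2 + 1·1·3 + 10·5·7 + 3·5·5 + 9·1·9 = 689 ≡ 7.
  S = (2, 6, 7) ≠ 0, so r is not a codeword (an error is present).
Step 3: locate the error. For a single error e at position i, S_ℓ = v_i·e·α_i^ℓ, so α_err = S_1/S_0.
  S_0^{−1} = 2^{−1} = 6 (mod 11), so α_err = 6·6 = 36 ≡ 3 = α_1. Error position i = 1.
  Consistency check: S_2/S_1 = 7·2 = 14 ≡ 3 = α_err ✓ (single-error assumption holds).
Step 4: error magnitude e = S_0/v_1 = S_0·∏_{j≠1}(α_1 − α_j) = 2·10 = 20 ≡ 9 (mod 11).
Step 5: correct position 1: c_1 = r_1 − e = 2 − 9 ≡ 4 (mod 11). Hence c = [4, 3, 7, 5, 9].
  Check: interpolating c through the α_i gives m(x) = 6 + 3·x (degree < 2) with m(α_i) = c_i for every i, so c is indeed a codeword.
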